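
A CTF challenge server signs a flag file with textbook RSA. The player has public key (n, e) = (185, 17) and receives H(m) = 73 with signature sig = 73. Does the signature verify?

verifies

sig^2 ≡ 73^2 = 5329 ≡ 149
sig^4 ≡ 149^2 = 22201 ≡ 1
sig^8 ≡ 1^2 = 1
sig^16 ≡ 1^2 = 1
17 = 16 + 1, so sig^17 ≡ 1·73 ≡ 73 (mod 185)
73 = H(m), so the signature checks out.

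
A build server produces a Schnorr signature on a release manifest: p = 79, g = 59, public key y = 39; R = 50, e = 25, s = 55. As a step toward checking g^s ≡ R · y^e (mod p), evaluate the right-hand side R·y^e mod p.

30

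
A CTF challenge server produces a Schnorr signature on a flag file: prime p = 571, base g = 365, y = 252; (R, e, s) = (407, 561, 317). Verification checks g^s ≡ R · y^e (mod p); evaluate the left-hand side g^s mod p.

266

365^2 = 133225 ≡ 182
365^4 ≡ 182^2 = 33124 ≡ 6
365^8 ≡ 6^2 = 36
365^16 ≡ 36^2 = 1296 ≡ 154
365^32 ≡ 154^2 = 23716 ≡ 305
365^64 ≡ 305^2 = 93025 ≡ 523
365^128 ≡ 523^2 = 273529 ≡ 20
365^256 ≡ 20^2 = 400
317 = 256 + 32 + 16 + 8 + 4 + 1, so 365^317 ≡ 400·305·154·36·6·365 ≡ 266 (mod 571)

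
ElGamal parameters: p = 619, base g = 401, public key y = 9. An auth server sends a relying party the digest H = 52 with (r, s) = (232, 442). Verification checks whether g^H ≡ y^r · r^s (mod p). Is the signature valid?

Left side g^H mod p:
401^2 = 160801 ≡ 480
401^4 ≡ 480^2 = 230400 ≡ 132
401^8 ≡ 132^2 = 17424 ≡ 92
401^16 ≡ 92^2 = 8464 ≡ 417
401^32 ≡ 417^2 = 173889 ≡ 569
52 = 32 + 16 + 4, so 401^52 ≡ 569·417·132 ≡ 493 (mod 619)
Right side y^r · r^s mod p:
9^2 = 81
9^4 ≡ 81^2 = 6561 ≡ 371
9^8 ≡ 371^2 = 137641 ≡ 223
9^16 ≡ 223^2 = 49729 ≡ 209
9^32 ≡ 209^2 = 43681 ≡ 351
9^64 ≡ 351^2 = 123201 ≡ 20
9^128 ≡ 20^2 = 400
232 = 128 + 64 + 32 + 8, so 9^232 ≡ 400·20·351·223 ≡ 505 (mod 619)
232^2 = 53824 ≡ 590
232^4 ≡ 590^2 = 348100 ≡ 222
232^8 ≡ 222^2 = 49284 ≡ 383
232^16 ≡ 383^2 = 146689 ≡ 605
232^32 ≡ 605^2 = 366025 ≡ 196
232^64 ≡ 196^2 = 38416 ≡ 38
232^128 ≡ 38^2 = 1444 ≡ 206
232^256 ≡ 206^2 = 42436 ≡ 344
442 = 256 + 128 + 32 + 16 + 8 + 2, so 232^442 ≡ 344·206·196·605·383·590 ≡ 164 (mod 619)
505·164 = 82820 ≡ 493 (mod 619)
493 ≡ 493 (mod 619), so the signature is genuine.

valid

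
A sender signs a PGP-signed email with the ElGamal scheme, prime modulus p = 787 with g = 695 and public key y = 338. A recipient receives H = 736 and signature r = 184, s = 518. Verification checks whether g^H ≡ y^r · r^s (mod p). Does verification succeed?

passes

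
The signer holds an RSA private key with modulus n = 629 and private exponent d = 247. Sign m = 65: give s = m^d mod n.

m^2 ≡ 65^2 = 4225 ≡ 451
m^4 ≡ 451^2 = 203401 ≡ 234
m^8 ≡ 234^2 = 54756 ≡ 33
m^16 ≡ 33^2 = 1089 ≡ 460
m^32 ≡ 460^2 = 211600 ≡ 256
m^64 ≡ 256^2 = 65536 ≡ 120
m^128 ≡ 120^2 = 14400 ≡ 562
247 = 128 + 64 + 32 + 16 + 4 + 2 + 1, so m^247 ≡ 562·120·256·460·234·451·65 ≡ 210 (mod 629)

210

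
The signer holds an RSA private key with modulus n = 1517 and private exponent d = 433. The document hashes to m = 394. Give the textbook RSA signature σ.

209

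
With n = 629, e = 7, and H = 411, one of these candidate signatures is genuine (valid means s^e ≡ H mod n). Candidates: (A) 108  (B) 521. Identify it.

B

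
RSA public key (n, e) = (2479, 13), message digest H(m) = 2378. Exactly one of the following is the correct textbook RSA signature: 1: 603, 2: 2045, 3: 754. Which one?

2

Candidate 1: 603^13 mod 2479 = 603
Candidate 2: 2045^13 mod 2479 = 2378
  → matches H(m) = 2378
Candidate 3: 754^13 mod 2479 = 1346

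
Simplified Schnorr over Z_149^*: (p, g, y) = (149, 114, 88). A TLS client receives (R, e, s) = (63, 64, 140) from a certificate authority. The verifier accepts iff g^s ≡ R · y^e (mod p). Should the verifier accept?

reject

g^s mod p:
114^2 = 12996 ≡ 33
114^4 ≡ 33^2 = 1089 ≡ 46
114^8 ≡ 46^2 = 2116 ≡ 30
114^16 ≡ 30^2 = 900 ≡ 6
114^32 ≡ 6^2 = 36
114^64 ≡ 36^2 = 1296 ≡ 104
114^128 ≡ 104^2 = 10816 ≡ 88
140 = 128 + 8 + 4, so 114^140 ≡ 88·30·46 ≡ 5 (mod 149)
R · y^e mod p:
88^2 = 7744 ≡ 145
88^4 ≡ 145^2 = 21025 ≡ 16
88^8 ≡ 16^2 = 256 ≡ 107
88^16 ≡ 107^2 = 11449 ≡ 125
88^32 ≡ 125^2 = 15625 ≡ 129
88^64 ≡ 129^2 = 16641 ≡ 102
63·102 = 6426 ≡ 19 (mod 149)
5 ≠ 19; the check fails.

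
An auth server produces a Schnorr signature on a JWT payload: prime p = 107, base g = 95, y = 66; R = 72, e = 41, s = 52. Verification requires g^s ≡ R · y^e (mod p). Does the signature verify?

verifies

g^s mod p:
95^2 = 9025 ≡ 37
95^4 ≡ 37^2 = 1369 ≡ 85
95^8 ≡ 85^2 = 7225 ≡ 56
95^16 ≡ 56^2 = 3136 ≡ 33
95^32 ≡ 33^2 = 1089 ≡ 19
52 = 32 + 16 + 4, so 95^52 ≡ 19·33·85 ≡ 9 (mod 107)
R · y^e mod p:
66^2 = 4356 ≡ 76
66^4 ≡ 76^2 = 5776 ≡ 105
66^8 ≡ 105^2 = 11025 ≡ 4
66^16 ≡ 4^2 = 16
66^32 ≡ 16^2 = 256 ≡ 42
41 = 32 + 8 + 1, so 66^41 ≡ 42·4·66 ≡ 67 (mod 107)
72·67 = 4824 ≡ 9 (mod 107)
9 ≡ 9 (mod 107); signature holds.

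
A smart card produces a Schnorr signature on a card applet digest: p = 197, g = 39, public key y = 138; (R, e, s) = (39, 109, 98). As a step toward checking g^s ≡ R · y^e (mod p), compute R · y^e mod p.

1

138^2 = 19044 ≡ 132
138^4 ≡ 132^2 = 17424 ≡ 88
138^8 ≡ 88^2 = 7744 ≡ 61
138^16 ≡ 61^2 = 3721 ≡ 175
138^32 ≡ 175^2 = 30625 ≡ 90
138^64 ≡ 90^2 = 8100 ≡ 23
109 = 64 + 32 + 8 + 4 + 1, so 138^109 ≡ 23·90·61·88·138 ≡ 96 (mod 197)
R · y^e ≡ 39·96 = 3744 ≡ 1 (mod 197)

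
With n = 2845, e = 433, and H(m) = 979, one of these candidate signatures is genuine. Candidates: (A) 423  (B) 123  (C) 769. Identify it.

C

Candidate A: Squares mod 2845: 423^1≡423, 423^2≡2539, 423^4≡2596, 423^8≡2256, 423^16≡2676, 423^32≡111, 423^64≡941, 423^128≡686, 423^256≡1171; 433 = 256 + 128 + 32 + 16 + 1, so 423^433 ≡ 1171·686·111·2676·423 ≡ 838 (mod 2845)
Candidate B: Squares mod 2845: 123^1≡123, 123^2≡904, 123^4≡701, 123^8≡2061, 123^16≡136, 123^32≡1426, 123^64≡2146, 123^128≡2106, 123^256≡2726; 433 = 256 + 128 + 32 + 16 + 1, so 123^433 ≡ 2726·2106·1426·136·123 ≡ 2468 (mod 2845)
Candidate C: Squares mod 2845: 769^1≡769, 769^2≡2446, 769^4≡2726, 769^8≡2781, 769^16≡1251, 769^32≡251, 769^64≡411, 769^128≡1066, 769^256≡1201; 433 = 256 + 128 + 32 + 16 + 1, so 769^433 ≡ 1201·1066·251·1251·769 ≡ 979 (mod 2845)
  → matches H(m) = 979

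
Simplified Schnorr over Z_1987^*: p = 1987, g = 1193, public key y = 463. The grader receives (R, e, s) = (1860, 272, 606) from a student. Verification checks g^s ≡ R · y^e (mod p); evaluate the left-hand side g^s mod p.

1873

1193^2 = 1423249 ≡ 557
1193^4 ≡ 557^2 = 310249 ≡ 277
1193^8 ≡ 277^2 = 76729 ≡ 1223
1193^16 ≡ 1223^2 = 1495729 ≡ 1505
1193^32 ≡ 1505^2 = 2265025 ≡ 1832
1193^64 ≡ 1832^2 = 3356224 ≡ 181
1193^128 ≡ 181^2 = 32761 ≡ 969
1193^256 ≡ 969^2 = 938961 ≡ 1097
1193^512 ≡ 1097^2 = 1203409 ≡ 1274
606 = 512 + 64 + 16 + 8 + 4 + 2, so 1193^606 ≡ 1274·181·1505·1223·277·557 ≡ 1873 (mod 1987)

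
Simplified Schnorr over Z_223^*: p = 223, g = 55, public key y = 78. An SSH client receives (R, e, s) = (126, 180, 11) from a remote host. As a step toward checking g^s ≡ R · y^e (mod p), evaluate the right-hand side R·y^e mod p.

213

78^2 = 6084 ≡ 63
78^4 ≡ 63^2 = 3969 ≡ 178
78^8 ≡ 178^2 = 31684 ≡ 18
78^16 ≡ 18^2 = 324 ≡ 101
78^32 ≡ 101^2 = 10201 ≡ 166
78^64 ≡ 166^2 = 27556 ≡ 127
78^128 ≡ 127^2 = 16129 ≡ 73
180 = 128 + 32 + 16 + 4, so 78^180 ≡ 73·166·101·178 ≡ 7 (mod 223)
R · y^e ≡ 126·7 = 882 ≡ 213 (mod 223)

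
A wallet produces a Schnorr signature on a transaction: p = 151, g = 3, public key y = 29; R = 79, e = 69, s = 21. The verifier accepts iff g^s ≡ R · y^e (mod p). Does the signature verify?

does not verify

g^s mod p:
3^2 = 9
3^4 ≡ 9^2 = 81
3^8 ≡ 81^2 = 6561 ≡ 68
3^16 ≡ 68^2 = 4624 ≡ 94
21 = 16 + 4 + 1, so 3^21 ≡ 94·81·3 ≡ 41 (mod 151)
R · y^e mod p:
29^2 = 841 ≡ 86
29^4 ≡ 86^2 = 7396 ≡ 148
29^8 ≡ 148^2 = 21904 ≡ 9
29^16 ≡ 9^2 = 81
29^32 ≡ 81^2 = 6561 ≡ 68
29^64 ≡ 68^2 = 4624 ≡ 94
69 = 64 + 4 + 1, so 29^69 ≡ 94·148·29 ≡ 127 (mod 151)
79·127 = 10033 ≡ 67 (mod 151)
41 ≠ 67; the check fails.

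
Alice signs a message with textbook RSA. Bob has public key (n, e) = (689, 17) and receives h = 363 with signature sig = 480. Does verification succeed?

passes

sig^17 mod 689 = 363
Since 363 equals the digest 363, verification succeeds.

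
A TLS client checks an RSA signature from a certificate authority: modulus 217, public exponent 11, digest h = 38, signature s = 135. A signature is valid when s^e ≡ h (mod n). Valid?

s^2 ≡ 135^2 = 18225 ≡ 214
s^4 ≡ 214^2 = 45796 ≡ 9
s^8 ≡ 9^2 = 81
11 = 8 + 2 + 1, so s^11 ≡ 81·214·135 ≡ 179 (mod 217)
179 ≠ 38, so verification fails.

no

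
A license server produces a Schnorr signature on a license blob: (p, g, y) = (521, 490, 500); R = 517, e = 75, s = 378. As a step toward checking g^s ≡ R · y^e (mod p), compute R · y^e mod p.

267

500^2 = 250000 ≡ 441
500^4 ≡ 441^2 = 194481 ≡ 148
500^8 ≡ 148^2 = 21904 ≡ 22
500^16 ≡ 22^2 = 484
500^32 ≡ 484^2 = 234256 ≡ 327
500^64 ≡ 327^2 = 106929 ≡ 124
75 = 64 + 8 + 2 + 1, so 500^75 ≡ 124·22·441·500 ≡ 324 (mod 521)
R · y^e ≡ 517·324 = 167508 ≡ 267 (mod 521)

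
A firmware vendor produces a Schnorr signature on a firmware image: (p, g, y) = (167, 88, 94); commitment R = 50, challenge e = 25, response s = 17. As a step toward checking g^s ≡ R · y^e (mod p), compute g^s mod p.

114

Squares mod 167: 88^1≡88, 88^2≡62, 88^4≡3, 88^8≡9, 88^16≡81
17 = 16 + 1, so 88^17 ≡ 81·88 ≡ 114 (mod 167)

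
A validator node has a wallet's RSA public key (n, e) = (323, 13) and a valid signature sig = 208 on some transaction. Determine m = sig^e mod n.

Squares mod 323: sig^1≡208, sig^2≡305, sig^4≡1, sig^8≡1
13 = 8 + 4 + 1, so sig^13 ≡ 1·1·208 ≡ 208 (mod 323)

208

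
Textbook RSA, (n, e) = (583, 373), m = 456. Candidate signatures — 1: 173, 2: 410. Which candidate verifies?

Candidate 1: Squares mod 583: 173^1≡173, 173^2≡196, 173^4≡521, 173^8≡346, 173^16≡201, 173^32≡174, 173^64≡543, 173^128≡434, 173^256≡47; 373 = 256 + 64 + 32 + 16 + 4 + 1, so 173^373 ≡ 47·543·174·201·521·173 ≡ 127 (mod 583)
Candidate 2: Squares mod 583: 410^1≡410, 410^2≡196, 410^4≡521, 410^8≡346, 410^16≡201, 410^32≡174, 410^64≡543, 410^128≡434, 410^256≡47; 373 = 256 + 64 + 32 + 16 + 4 + 1, so 410^373 ≡ 47·543·174·201·521·410 ≡ 456 (mod 583)
  → matches m = 456

2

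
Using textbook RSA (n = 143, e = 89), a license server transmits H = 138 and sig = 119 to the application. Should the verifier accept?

Squares mod 143: sig^1≡119, sig^2≡4, sig^4≡16, sig^8≡113, sig^16≡42, sig^32≡48, sig^64≡16
89 = 64 + 16 + 8 + 1, so sig^89 ≡ 16·42·113·119 ≡ 71 (mod 143)
71 ≠ 138, so verification fails.

reject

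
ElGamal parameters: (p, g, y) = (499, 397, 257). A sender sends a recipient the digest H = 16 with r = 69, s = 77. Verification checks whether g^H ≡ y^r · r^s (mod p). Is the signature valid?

valid

Left side g^H mod p:
397^2 = 157609 ≡ 424
397^4 ≡ 424^2 = 179776 ≡ 136
397^8 ≡ 136^2 = 18496 ≡ 33
397^16 ≡ 33^2 = 1089 ≡ 91
Right side y^r · r^s mod p:
257^2 = 66049 ≡ 181
257^4 ≡ 181^2 = 32761 ≡ 326
257^8 ≡ 326^2 = 106276 ≡ 488
257^16 ≡ 488^2 = 238144 ≡ 121
257^32 ≡ 121^2 = 14641 ≡ 170
257^64 ≡ 170^2 = 28900 ≡ 457
69 = 64 + 4 + 1, so 257^69 ≡ 457·326·257 ≡ 104 (mod 499)
69^2 = 4761 ≡ 270
69^4 ≡ 270^2 = 72900 ≡ 46
69^8 ≡ 46^2 = 2116 ≡ 120
69^16 ≡ 120^2 = 14400 ≡ 428
69^32 ≡ 428^2 = 183184 ≡ 51
69^64 ≡ 51^2 = 2601 ≡ 106
77 = 64 + 8 + 4 + 1, so 69^77 ≡ 106·120·46·69 ≡ 188 (mod 499)
104·188 = 19552 ≡ 91 (mod 499)
91 ≡ 91 (mod 499), so the signature is genuine.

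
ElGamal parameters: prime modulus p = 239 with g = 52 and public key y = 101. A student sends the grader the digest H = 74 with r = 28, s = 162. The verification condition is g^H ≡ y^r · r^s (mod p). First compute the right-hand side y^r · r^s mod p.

40

Squares mod 239: 101^1≡101, 101^2≡163, 101^4≡40, 101^8≡166, 101^16≡71
28 = 16 + 8 + 4, so 101^28 ≡ 71·166·40 ≡ 132 (mod 239)
Squares mod 239: 28^1≡28, 28^2≡67, 28^4≡187, 28^8≡75, 28^16≡128, 28^32≡132, 28^64≡216, 28^128≡51
162 = 128 + 32 + 2, so 28^162 ≡ 51·132·67 ≡ 51 (mod 239)
y^r · r^s ≡ 132·51 = 6732 ≡ 40 (mod 239)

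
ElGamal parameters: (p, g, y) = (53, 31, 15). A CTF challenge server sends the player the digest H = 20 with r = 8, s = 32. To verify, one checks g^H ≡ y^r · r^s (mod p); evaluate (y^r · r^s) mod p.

36

15^2 = 225 ≡ 13
15^4 ≡ 13^2 = 169 ≡ 10
15^8 ≡ 10^2 = 100 ≡ 47
8^2 = 64 ≡ 11
8^4 ≡ 11^2 = 121 ≡ 15
8^8 ≡ 15^2 = 225 ≡ 13
8^16 ≡ 13^2 = 169 ≡ 10
8^32 ≡ 10^2 = 100 ≡ 47
y^r · r^s ≡ 47·47 = 2209 ≡ 36 (mod 53)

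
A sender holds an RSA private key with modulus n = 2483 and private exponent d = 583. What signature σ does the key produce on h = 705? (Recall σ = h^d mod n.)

1251

Squares mod 2483: h^1≡705, h^2≡425, h^4≡1849, h^8≡2193, h^16≡2161, h^32≡1881, h^64≡2369, h^128≡581, h^256≡2356, h^512≡1231
583 = 512 + 64 + 4 + 2 + 1, so h^583 ≡ 1231·2369·1849·425·705 ≡ 1251 (mod 2483)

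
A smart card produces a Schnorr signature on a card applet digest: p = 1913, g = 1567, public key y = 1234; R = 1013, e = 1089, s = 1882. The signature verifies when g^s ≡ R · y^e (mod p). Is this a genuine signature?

forged

g^s mod p:
Squares mod 1913: 1567^1≡1567, 1567^2≡1110, 1567^4≡128, 1567^8≡1080, 1567^16≡1383, 1567^32≡1602, 1567^64≡1071, 1567^128≡1154, 1567^256≡268, 1567^512≡1043, 1567^1024≡1265
1882 = 1024 + 512 + 256 + 64 + 16 + 8 + 2, so 1567^1882 ≡ 1265·1043·268·1071·1383·1080·1110 ≡ 101 (mod 1913)
R · y^e mod p:
Squares mod 1913: 1234^1≡1234, 1234^2≡8, 1234^4≡64, 1234^8≡270, 1234^16≡206, 1234^32≡350, 1234^64≡68, 1234^128≡798, 1234^256≡1688, 1234^512≡887, 1234^1024≡526
1089 = 1024 + 64 + 1, so 1234^1089 ≡ 526·68·1234 ≡ 976 (mod 1913)
1013·976 = 988688 ≡ 1580 (mod 1913)
101 ≠ 1580; the check fails.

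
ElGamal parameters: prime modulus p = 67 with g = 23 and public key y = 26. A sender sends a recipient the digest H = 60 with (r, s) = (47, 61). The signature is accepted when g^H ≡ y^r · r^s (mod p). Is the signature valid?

valid

Left side g^H mod p:
23^2 = 529 ≡ 60
23^4 ≡ 60^2 = 3600 ≡ 49
23^8 ≡ 49^2 = 2401 ≡ 56
23^16 ≡ 56^2 = 3136 ≡ 54
23^32 ≡ 54^2 = 2916 ≡ 35
60 = 32 + 16 + 8 + 4, so 23^60 ≡ 35·54·56·49 ≡ 25 (mod 67)
Right side y^r · r^s mod p:
26^2 = 676 ≡ 6
26^4 ≡ 6^2 = 36
26^8 ≡ 36^2 = 1296 ≡ 23
26^16 ≡ 23^2 = 529 ≡ 60
26^32 ≡ 60^2 = 3600 ≡ 49
47 = 32 + 8 + 4 + 2 + 1, so 26^47 ≡ 49·23·36·6·26 ≡ 10 (mod 67)
47^2 = 2209 ≡ 65
47^4 ≡ 65^2 = 4225 ≡ 4
47^8 ≡ 4^2 = 16
47^16 ≡ 16^2 = 256 ≡ 55
47^32 ≡ 55^2 = 3025 ≡ 10
61 = 32 + 16 + 8 + 4 + 1, so 47^61 ≡ 10·55·16·4·47 ≡ 36 (mod 67)
10·36 = 360 ≡ 25 (mod 67)
25 ≡ 25 (mod 67), so the signature is genuine.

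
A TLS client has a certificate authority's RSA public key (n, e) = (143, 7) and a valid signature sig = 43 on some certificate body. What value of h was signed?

43

sig^2 ≡ 43^2 = 1849 ≡ 133
sig^4 ≡ 133^2 = 17689 ≡ 100
7 = 4 + 2 + 1, so sig^7 ≡ 100·133·43 ≡ 43 (mod 143)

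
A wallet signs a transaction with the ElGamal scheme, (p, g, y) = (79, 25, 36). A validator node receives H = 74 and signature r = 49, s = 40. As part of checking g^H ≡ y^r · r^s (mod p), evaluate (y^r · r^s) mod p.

36^2 = 1296 ≡ 32
36^4 ≡ 32^2 = 1024 ≡ 76
36^8 ≡ 76^2 = 5776 ≡ 9
36^16 ≡ 9^2 = 81 ≡ 2
36^32 ≡ 2^2 = 4
49 = 32 + 16 + 1, so 36^49 ≡ 4·2·36 ≡ 51 (mod 79)
49^2 = 2401 ≡ 31
49^4 ≡ 31^2 = 961 ≡ 13
49^8 ≡ 13^2 = 169 ≡ 11
49^16 ≡ 11^2 = 121 ≡ 42
49^32 ≡ 42^2 = 1764 ≡ 26
40 = 32 + 8, so 49^40 ≡ 26·11 ≡ 49 (mod 79)
y^r · r^s ≡ 51·49 = 2499 ≡ 50 (mod 79)

50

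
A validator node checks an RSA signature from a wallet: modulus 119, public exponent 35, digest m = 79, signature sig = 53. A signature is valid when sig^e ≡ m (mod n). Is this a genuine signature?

Squares mod 119: sig^1≡53, sig^2≡72, sig^4≡67, sig^8≡86, sig^16≡18, sig^32≡86
35 = 32 + 2 + 1, so sig^35 ≡ 86·72·53 ≡ 93 (mod 119)
The recovered value 93 does not match the digest 79.

forged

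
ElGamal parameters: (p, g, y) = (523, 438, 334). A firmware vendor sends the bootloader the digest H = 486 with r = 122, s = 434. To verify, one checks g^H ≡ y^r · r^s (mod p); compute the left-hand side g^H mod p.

99

438^486 mod 523 = 99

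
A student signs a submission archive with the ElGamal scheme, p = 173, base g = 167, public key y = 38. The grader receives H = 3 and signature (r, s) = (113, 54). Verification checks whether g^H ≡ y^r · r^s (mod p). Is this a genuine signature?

forged

Left side g^H mod p:
167^3 mod 173 = 130
Right side y^r · r^s mod p:
38^113 mod 173 = 144
113^54 mod 173 = 57
144·57 = 8208 ≡ 77 (mod 173)
130 ≠ 77, so verification fails.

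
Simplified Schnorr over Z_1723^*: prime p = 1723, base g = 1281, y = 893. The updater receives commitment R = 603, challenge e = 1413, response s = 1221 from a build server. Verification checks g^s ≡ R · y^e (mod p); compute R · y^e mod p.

1413

893^2 = 797449 ≡ 1423
893^4 ≡ 1423^2 = 2024929 ≡ 404
893^8 ≡ 404^2 = 163216 ≡ 1254
893^16 ≡ 1254^2 = 1572516 ≡ 1140
893^32 ≡ 1140^2 = 1299600 ≡ 458
893^64 ≡ 458^2 = 209764 ≡ 1281
893^128 ≡ 1281^2 = 1640961 ≡ 665
893^256 ≡ 665^2 = 442225 ≡ 1137
893^512 ≡ 1137^2 = 1292769 ≡ 519
893^1024 ≡ 519^2 = 269361 ≡ 573
1413 = 1024 + 256 + 128 + 4 + 1, so 893^1413 ≡ 573·1137·665·404·893 ≡ 1031 (mod 1723)
R · y^e ≡ 603·1031 = 621693 ≡ 1413 (mod 1723)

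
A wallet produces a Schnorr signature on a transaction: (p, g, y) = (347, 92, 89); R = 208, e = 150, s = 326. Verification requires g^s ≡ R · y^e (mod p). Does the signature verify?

g^s mod p:
92^2 = 8464 ≡ 136
92^4 ≡ 136^2 = 18496 ≡ 105
92^8 ≡ 105^2 = 11025 ≡ 268
92^16 ≡ 268^2 = 71824 ≡ 342
92^32 ≡ 342^2 = 116964 ≡ 25
92^64 ≡ 25^2 = 625 ≡ 278
92^128 ≡ 278^2 = 77284 ≡ 250
92^256 ≡ 250^2 = 62500 ≡ 40
326 = 256 + 64 + 4 + 2, so 92^326 ≡ 40·278·105·136 ≡ 154 (mod 347)
R · y^e mod p:
89^2 = 7921 ≡ 287
89^4 ≡ 287^2 = 82369 ≡ 130
89^8 ≡ 130^2 = 16900 ≡ 244
89^16 ≡ 244^2 = 59536 ≡ 199
89^32 ≡ 199^2 = 39601 ≡ 43
89^64 ≡ 43^2 = 1849 ≡ 114
89^128 ≡ 114^2 = 12996 ≡ 157
150 = 128 + 16 + 4 + 2, so 89^150 ≡ 157·199·130·287 ≡ 271 (mod 347)
208·271 = 56368 ≡ 154 (mod 347)
154 ≡ 154 (mod 347); signature holds.

verifies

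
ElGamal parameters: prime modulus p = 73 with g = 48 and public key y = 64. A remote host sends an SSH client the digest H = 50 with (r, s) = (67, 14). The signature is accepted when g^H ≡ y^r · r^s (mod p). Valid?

yes

Left side g^H mod p:
Squares mod 73: 48^1≡48, 48^2≡41, 48^4≡2, 48^8≡4, 48^16≡16, 48^32≡37
50 = 32 + 16 + 2, so 48^50 ≡ 37·16·41 ≡ 36 (mod 73)
Right side y^r · r^s mod p:
Squares mod 73: 64^1≡64, 64^2≡8, 64^4≡64, 64^8≡8, 64^16≡64, 64^32≡8, 64^64≡64
67 = 64 + 2 + 1, so 64^67 ≡ 64·8·64 ≡ 64 (mod 73)
Squares mod 73: 67^1≡67, 67^2≡36, 67^4≡55, 67^8≡32
14 = 8 + 4 + 2, so 67^14 ≡ 32·55·36 ≡ 69 (mod 73)
64·69 = 4416 ≡ 36 (mod 73)
36 ≡ 36 (mod 73), so the signature is genuine.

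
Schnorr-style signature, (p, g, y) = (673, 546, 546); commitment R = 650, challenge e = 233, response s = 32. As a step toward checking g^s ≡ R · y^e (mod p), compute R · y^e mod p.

546^233 mod 673 = 650
R · y^e ≡ 650·650 = 422500 ≡ 529 (mod 673)

529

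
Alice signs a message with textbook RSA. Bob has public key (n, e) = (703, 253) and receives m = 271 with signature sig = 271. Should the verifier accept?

accept

sig^2 ≡ 271^2 = 73441 ≡ 329
sig^4 ≡ 329^2 = 108241 ≡ 682
sig^8 ≡ 682^2 = 465124 ≡ 441
sig^16 ≡ 441^2 = 194481 ≡ 453
sig^32 ≡ 453^2 = 205209 ≡ 636
sig^64 ≡ 636^2 = 404496 ≡ 271
sig^128 ≡ 271^2 = 73441 ≡ 329
253 = 128 + 64 + 32 + 16 + 8 + 4 + 1, so sig^253 ≡ 329·271·636·453·441·682·271 ≡ 271 (mod 703)
271 = m, so the signature checks out.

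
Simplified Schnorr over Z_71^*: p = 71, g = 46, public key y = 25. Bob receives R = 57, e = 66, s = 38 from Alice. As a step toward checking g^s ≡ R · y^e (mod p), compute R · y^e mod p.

5

25^2 = 625 ≡ 57
25^4 ≡ 57^2 = 3249 ≡ 54
25^8 ≡ 54^2 = 2916 ≡ 5
25^16 ≡ 5^2 = 25
25^32 ≡ 25^2 = 625 ≡ 57
25^64 ≡ 57^2 = 3249 ≡ 54
66 = 64 + 2, so 25^66 ≡ 54·57 ≡ 25 (mod 71)
R · y^e ≡ 57·25 = 1425 ≡ 5 (mod 71)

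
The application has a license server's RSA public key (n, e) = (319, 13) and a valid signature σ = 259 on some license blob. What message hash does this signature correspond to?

73

σ^2 ≡ 259^2 = 67081 ≡ 91
σ^4 ≡ 91^2 = 8281 ≡ 306
σ^8 ≡ 306^2 = 93636 ≡ 169
13 = 8 + 4 + 1, so σ^13 ≡ 169·306·259 ≡ 73 (mod 319)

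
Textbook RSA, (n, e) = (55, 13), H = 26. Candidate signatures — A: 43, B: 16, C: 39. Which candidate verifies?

B

Candidate A: Squares mod 55: 43^1≡43, 43^2≡34, 43^4≡1, 43^8≡1; 13 = 8 + 4 + 1, so 43^13 ≡ 1·1·43 ≡ 43 (mod 55)
Candidate B: Squares mod 55: 16^1≡16, 16^2≡36, 16^4≡31, 16^8≡26; 13 = 8 + 4 + 1, so 16^13 ≡ 26·31·16 ≡ 26 (mod 55)
  → matches H = 26
Candidate C: Squares mod 55: 39^1≡39, 39^2≡36, 39^4≡31, 39^8≡26; 13 = 8 + 4 + 1, so 39^13 ≡ 26·31·39 ≡ 29 (mod 55)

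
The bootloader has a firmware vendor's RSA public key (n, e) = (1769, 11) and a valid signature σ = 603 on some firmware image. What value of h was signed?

1006

σ^2 ≡ 603^2 = 363609 ≡ 964
σ^4 ≡ 964^2 = 929296 ≡ 571
σ^8 ≡ 571^2 = 326041 ≡ 545
11 = 8 + 2 + 1, so σ^11 ≡ 545·964·603 ≡ 1006 (mod 1769)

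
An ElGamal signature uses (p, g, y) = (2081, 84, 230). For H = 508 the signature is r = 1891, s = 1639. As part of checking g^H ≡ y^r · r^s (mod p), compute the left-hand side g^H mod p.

1160

84^2 = 7056 ≡ 813
84^4 ≡ 813^2 = 660969 ≡ 1292
84^8 ≡ 1292^2 = 1669264 ≡ 302
84^16 ≡ 302^2 = 91204 ≡ 1721
84^32 ≡ 1721^2 = 2961841 ≡ 578
84^64 ≡ 578^2 = 334084 ≡ 1124
84^128 ≡ 1124^2 = 1263376 ≡ 209
84^256 ≡ 209^2 = 43681 ≡ 2061
508 = 256 + 128 + 64 + 32 + 16 + 8 + 4, so 84^508 ≡ 2061·209·1124·578·1721·302·1292 ≡ 1160 (mod 2081)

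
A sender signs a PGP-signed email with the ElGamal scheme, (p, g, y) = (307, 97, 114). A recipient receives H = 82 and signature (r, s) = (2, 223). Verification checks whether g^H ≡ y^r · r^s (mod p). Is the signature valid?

invalid

Left side g^H mod p:
Squares mod 307: 97^1≡97, 97^2≡199, 97^4≡305, 97^8≡4, 97^16≡16, 97^32≡256, 97^64≡145
82 = 64 + 16 + 2, so 97^82 ≡ 145·16·199 ≡ 259 (mod 307)
Right side y^r · r^s mod p:
Squares mod 307: 114^1≡114, 114^2≡102
114^2 ≡ 102 (mod 307)
Squares mod 307: 2^1≡2, 2^2≡4, 2^4≡16, 2^8≡256, 2^16≡145, 2^32≡149, 2^64≡97, 2^128≡199
223 = 128 + 64 + 16 + 8 + 4 + 2 + 1, so 2^223 ≡ 199·97·145·256·16·4·2 ≡ 239 (mod 307)
102·239 = 24378 ≡ 125 (mod 307)
259 ≠ 125, so verification fails.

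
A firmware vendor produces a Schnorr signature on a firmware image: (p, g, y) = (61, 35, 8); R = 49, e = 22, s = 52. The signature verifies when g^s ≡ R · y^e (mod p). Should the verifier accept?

g^s mod p:
35^2 = 1225 ≡ 5
35^4 ≡ 5^2 = 25
35^8 ≡ 25^2 = 625 ≡ 15
35^16 ≡ 15^2 = 225 ≡ 42
35^32 ≡ 42^2 = 1764 ≡ 56
52 = 32 + 16 + 4, so 35^52 ≡ 56·42·25 ≡ 57 (mod 61)
R · y^e mod p:
8^2 = 64 ≡ 3
8^4 ≡ 3^2 = 9
8^8 ≡ 9^2 = 81 ≡ 20
8^16 ≡ 20^2 = 400 ≡ 34
22 = 16 + 4 + 2, so 8^22 ≡ 34·9·3 ≡ 3 (mod 61)
49·3 = 147 ≡ 25 (mod 61)
57 ≠ 25; the check fails.

reject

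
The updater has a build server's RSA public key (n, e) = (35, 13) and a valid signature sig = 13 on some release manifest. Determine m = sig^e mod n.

sig^2 ≡ 13^2 = 169 ≡ 29
sig^4 ≡ 29^2 = 841 ≡ 1
sig^8 ≡ 1^2 = 1
13 = 8 + 4 + 1, so sig^13 ≡ 1·1·13 ≡ 13 (mod 35)

13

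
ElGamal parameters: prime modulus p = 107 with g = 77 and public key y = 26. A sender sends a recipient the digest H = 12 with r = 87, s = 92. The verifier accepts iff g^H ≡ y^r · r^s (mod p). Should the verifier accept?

reject

Left side g^H mod p:
Squares mod 107: 77^1≡77, 77^2≡44, 77^4≡10, 77^8≡100
12 = 8 + 4, so 77^12 ≡ 100·10 ≡ 37 (mod 107)
Right side y^r · r^s mod p:
Squares mod 107: 26^1≡26, 26^2≡34, 26^4≡86, 26^8≡13, 26^16≡62, 26^32≡99, 26^64≡64
87 = 64 + 16 + 4 + 2 + 1, so 26^87 ≡ 64·62·86·34·26 ≡ 58 (mod 107)
Squares mod 107: 87^1≡87, 87^2≡79, 87^4≡35, 87^8≡48, 87^16≡57, 87^32≡39, 87^64≡23
92 = 64 + 16 + 8 + 4, so 87^92 ≡ 23·57·48·35 ≡ 99 (mod 107)
58·99 = 5742 ≡ 71 (mod 107)
37 ≠ 71, so verification fails.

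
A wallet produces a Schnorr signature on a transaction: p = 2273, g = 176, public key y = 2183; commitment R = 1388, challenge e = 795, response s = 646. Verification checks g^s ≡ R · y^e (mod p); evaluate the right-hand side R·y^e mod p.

2183^2 = 4765489 ≡ 1281
2183^4 ≡ 1281^2 = 1640961 ≡ 2128
2183^8 ≡ 2128^2 = 4528384 ≡ 568
2183^16 ≡ 568^2 = 322624 ≡ 2131
2183^32 ≡ 2131^2 = 4541161 ≡ 1980
2183^64 ≡ 1980^2 = 3920400 ≡ 1748
2183^128 ≡ 1748^2 = 3055504 ≡ 592
2183^256 ≡ 592^2 = 350464 ≡ 422
2183^512 ≡ 422^2 = 178084 ≡ 790
795 = 512 + 256 + 16 + 8 + 2 + 1, so 2183^795 ≡ 790·422·2131·568·1281·2183 ≡ 2065 (mod 2273)
R · y^e ≡ 1388·2065 = 2866220 ≡ 2240 (mod 2273)

2240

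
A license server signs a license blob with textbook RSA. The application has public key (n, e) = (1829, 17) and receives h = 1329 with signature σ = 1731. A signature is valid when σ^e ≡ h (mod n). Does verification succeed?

fails

σ^2 ≡ 1731^2 = 2996361 ≡ 459
σ^4 ≡ 459^2 = 210681 ≡ 346
σ^8 ≡ 346^2 = 119716 ≡ 831
σ^16 ≡ 831^2 = 690561 ≡ 1028
17 = 16 + 1, so σ^17 ≡ 1028·1731 ≡ 1680 (mod 1829)
The recovered value 1680 does not match the digest 1329.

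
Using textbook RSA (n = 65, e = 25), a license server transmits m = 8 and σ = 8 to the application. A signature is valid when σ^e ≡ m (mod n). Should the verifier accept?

accept

σ^2 ≡ 8^2 = 64
σ^4 ≡ 64^2 = 4096 ≡ 1
σ^8 ≡ 1^2 = 1
σ^16 ≡ 1^2 = 1
25 = 16 + 8 + 1, so σ^25 ≡ 1·1·8 ≡ 8 (mod 65)
8 = m, so the signature checks out.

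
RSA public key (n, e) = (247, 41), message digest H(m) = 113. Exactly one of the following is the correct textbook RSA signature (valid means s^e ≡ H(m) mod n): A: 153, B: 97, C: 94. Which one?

Candidate A: Squares mod 247: 153^1≡153, 153^2≡191, 153^4≡172, 153^8≡191, 153^16≡172, 153^32≡191; 41 = 32 + 8 + 1, so 153^41 ≡ 191·191·153 ≡ 134 (mod 247)
Candidate B: Squares mod 247: 97^1≡97, 97^2≡23, 97^4≡35, 97^8≡237, 97^16≡100, 97^32≡120; 41 = 32 + 8 + 1, so 97^41 ≡ 120·237·97 ≡ 184 (mod 247)
Candidate C: Squares mod 247: 94^1≡94, 94^2≡191, 94^4≡172, 94^8≡191, 94^16≡172, 94^32≡191; 41 = 32 + 8 + 1, so 94^41 ≡ 191·191·94 ≡ 113 (mod 247)
  → matches H(m) = 113

C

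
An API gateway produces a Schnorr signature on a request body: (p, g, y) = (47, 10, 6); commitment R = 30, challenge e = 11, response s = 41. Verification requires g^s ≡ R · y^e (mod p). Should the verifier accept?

accept

g^s mod p:
10^2 = 100 ≡ 6
10^4 ≡ 6^2 = 36
10^8 ≡ 36^2 = 1296 ≡ 27
10^16 ≡ 27^2 = 729 ≡ 24
10^32 ≡ 24^2 = 576 ≡ 12
41 = 32 + 8 + 1, so 10^41 ≡ 12·27·10 ≡ 44 (mod 47)
R · y^e mod p:
6^2 = 36
6^4 ≡ 36^2 = 1296 ≡ 27
6^8 ≡ 27^2 = 729 ≡ 24
11 = 8 + 2 + 1, so 6^11 ≡ 24·36·6 ≡ 14 (mod 47)
30·14 = 420 ≡ 44 (mod 47)
44 ≡ 44 (mod 47); signature holds.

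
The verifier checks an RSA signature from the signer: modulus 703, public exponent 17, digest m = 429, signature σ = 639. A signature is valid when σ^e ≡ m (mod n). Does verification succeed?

Squares mod 703: σ^1≡639, σ^2≡581, σ^4≡121, σ^8≡581, σ^16≡121
17 = 16 + 1, so σ^17 ≡ 121·639 ≡ 692 (mod 703)
692 ≠ 429, so verification fails.

fails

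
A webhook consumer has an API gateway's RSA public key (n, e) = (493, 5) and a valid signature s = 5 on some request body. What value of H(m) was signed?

167

s^2 ≡ 5^2 = 25
s^4 ≡ 25^2 = 625 ≡ 132
5 = 4 + 1, so s^5 ≡ 132·5 ≡ 167 (mod 493)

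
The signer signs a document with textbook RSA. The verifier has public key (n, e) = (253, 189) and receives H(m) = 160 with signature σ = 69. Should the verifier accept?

reject

σ^2 ≡ 69^2 = 4761 ≡ 207
σ^4 ≡ 207^2 = 42849 ≡ 92
σ^8 ≡ 92^2 = 8464 ≡ 115
σ^16 ≡ 115^2 = 13225 ≡ 69
σ^32 ≡ 69^2 = 4761 ≡ 207
σ^64 ≡ 207^2 = 42849 ≡ 92
σ^128 ≡ 92^2 = 8464 ≡ 115
189 = 128 + 32 + 16 + 8 + 4 + 1, so σ^189 ≡ 115·207·69·115·92·69 ≡ 92 (mod 253)
σ^189 mod 253 = 92, but H(m) = 160.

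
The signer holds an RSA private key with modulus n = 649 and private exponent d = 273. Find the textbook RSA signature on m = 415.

m^2 ≡ 415^2 = 172225 ≡ 240
m^4 ≡ 240^2 = 57600 ≡ 488
m^8 ≡ 488^2 = 238144 ≡ 610
m^16 ≡ 610^2 = 372100 ≡ 223
m^32 ≡ 223^2 = 49729 ≡ 405
m^64 ≡ 405^2 = 164025 ≡ 477
m^128 ≡ 477^2 = 227529 ≡ 379
m^256 ≡ 379^2 = 143641 ≡ 212
273 = 256 + 16 + 1, so m^273 ≡ 212·223·415 ≡ 270 (mod 649)

270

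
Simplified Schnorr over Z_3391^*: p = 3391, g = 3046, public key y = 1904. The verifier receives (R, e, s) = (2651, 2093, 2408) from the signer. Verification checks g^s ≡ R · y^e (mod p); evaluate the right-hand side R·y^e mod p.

948

Squares mod 3391: 1904^1≡1904, 1904^2≡237, 1904^4≡1913, 1904^8≡680, 1904^16≡1224, 1904^32≡2745, 1904^64≡223, 1904^128≡2255, 1904^256≡1916, 1904^512≡1994, 1904^1024≡1784, 1904^2048≡1898
2093 = 2048 + 32 + 8 + 4 + 1, so 1904^2093 ≡ 1898·2745·680·1913·1904 ≡ 1960 (mod 3391)
R · y^e ≡ 2651·1960 = 5195960 ≡ 948 (mod 3391)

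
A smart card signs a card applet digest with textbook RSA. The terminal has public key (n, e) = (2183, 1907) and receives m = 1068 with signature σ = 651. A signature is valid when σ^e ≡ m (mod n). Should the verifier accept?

σ^2 ≡ 651^2 = 423801 ≡ 299
σ^4 ≡ 299^2 = 89401 ≡ 2081
σ^8 ≡ 2081^2 = 4330561 ≡ 1672
σ^16 ≡ 1672^2 = 2795584 ≡ 1344
σ^32 ≡ 1344^2 = 1806336 ≡ 995
σ^64 ≡ 995^2 = 990025 ≡ 1126
σ^128 ≡ 1126^2 = 1267876 ≡ 1736
σ^256 ≡ 1736^2 = 3013696 ≡ 1156
σ^512 ≡ 1156^2 = 1336336 ≡ 340
σ^1024 ≡ 340^2 = 115600 ≡ 2084
1907 = 1024 + 512 + 256 + 64 + 32 + 16 + 2 + 1, so σ^1907 ≡ 2084·340·1156·1126·995·1344·299·651 ≡ 1068 (mod 2183)
1068 = m, so the signature checks out.

accept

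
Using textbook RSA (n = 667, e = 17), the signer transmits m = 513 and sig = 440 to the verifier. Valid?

no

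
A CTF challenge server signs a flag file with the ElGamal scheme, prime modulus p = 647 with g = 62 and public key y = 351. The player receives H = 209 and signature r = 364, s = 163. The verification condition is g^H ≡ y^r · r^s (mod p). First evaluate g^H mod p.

293

62^2 = 3844 ≡ 609
62^4 ≡ 609^2 = 370881 ≡ 150
62^8 ≡ 150^2 = 22500 ≡ 502
62^16 ≡ 502^2 = 252004 ≡ 321
62^32 ≡ 321^2 = 103041 ≡ 168
62^64 ≡ 168^2 = 28224 ≡ 403
62^128 ≡ 403^2 = 162409 ≡ 12
209 = 128 + 64 + 16 + 1, so 62^209 ≡ 12·403·321·62 ≡ 293 (mod 647)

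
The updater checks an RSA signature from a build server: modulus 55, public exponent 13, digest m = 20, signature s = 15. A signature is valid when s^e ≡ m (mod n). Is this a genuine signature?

genuine

Squares mod 55: s^1≡15, s^2≡5, s^4≡25, s^8≡20
13 = 8 + 4 + 1, so s^13 ≡ 20·25·15 ≡ 20 (mod 55)
20 = m, so the signature checks out.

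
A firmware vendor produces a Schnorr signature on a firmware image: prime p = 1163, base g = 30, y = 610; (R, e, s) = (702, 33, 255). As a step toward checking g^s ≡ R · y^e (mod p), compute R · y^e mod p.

199

610^2 = 372100 ≡ 1103
610^4 ≡ 1103^2 = 1216609 ≡ 111
610^8 ≡ 111^2 = 12321 ≡ 691
610^16 ≡ 691^2 = 477481 ≡ 651
610^32 ≡ 651^2 = 423801 ≡ 469
33 = 32 + 1, so 610^33 ≡ 469·610 ≡ 1155 (mod 1163)
R · y^e ≡ 702·1155 = 810810 ≡ 199 (mod 1163)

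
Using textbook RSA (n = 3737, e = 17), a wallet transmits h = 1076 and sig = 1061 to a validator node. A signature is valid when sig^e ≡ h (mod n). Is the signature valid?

valid

Squares mod 3737: sig^1≡1061, sig^2≡884, sig^4≡423, sig^8≡3290, sig^16≡1748
17 = 16 + 1, so sig^17 ≡ 1748·1061 ≡ 1076 (mod 3737)
Since 1076 equals the digest 1076, verification succeeds.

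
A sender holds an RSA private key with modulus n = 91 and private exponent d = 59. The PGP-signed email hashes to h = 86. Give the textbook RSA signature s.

18

h^2 ≡ 86^2 = 7396 ≡ 25
h^4 ≡ 25^2 = 625 ≡ 79
h^8 ≡ 79^2 = 6241 ≡ 53
h^16 ≡ 53^2 = 2809 ≡ 79
h^32 ≡ 79^2 = 6241 ≡ 53
59 = 32 + 16 + 8 + 2 + 1, so h^59 ≡ 53·79·53·25·86 ≡ 18 (mod 91)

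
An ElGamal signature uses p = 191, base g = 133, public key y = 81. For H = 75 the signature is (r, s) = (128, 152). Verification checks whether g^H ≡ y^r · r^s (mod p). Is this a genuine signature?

forged

Left side g^H mod p:
133^2 = 17689 ≡ 117
133^4 ≡ 117^2 = 13689 ≡ 128
133^8 ≡ 128^2 = 16384 ≡ 149
133^16 ≡ 149^2 = 22201 ≡ 45
133^32 ≡ 45^2 = 2025 ≡ 115
133^64 ≡ 115^2 = 13225 ≡ 46
75 = 64 + 8 + 2 + 1, so 133^75 ≡ 46·149·117·133 ≡ 121 (mod 191)
Right side y^r · r^s mod p:
81^2 = 6561 ≡ 67
81^4 ≡ 67^2 = 4489 ≡ 96
81^8 ≡ 96^2 = 9216 ≡ 48
81^16 ≡ 48^2 = 2304 ≡ 12
81^32 ≡ 12^2 = 144
81^64 ≡ 144^2 = 20736 ≡ 108
81^128 ≡ 108^2 = 11664 ≡ 13
128^2 = 16384 ≡ 149
128^4 ≡ 149^2 = 22201 ≡ 45
128^8 ≡ 45^2 = 2025 ≡ 115
128^16 ≡ 115^2 = 13225 ≡ 46
128^32 ≡ 46^2 = 2116 ≡ 15
128^64 ≡ 15^2 = 225 ≡ 34
128^128 ≡ 34^2 = 1156 ≡ 10
152 = 128 + 16 + 8, so 128^152 ≡ 10·46·115 ≡ 184 (mod 191)
13·184 = 2392 ≡ 100 (mod 191)
121 ≠ 100, so verification fails.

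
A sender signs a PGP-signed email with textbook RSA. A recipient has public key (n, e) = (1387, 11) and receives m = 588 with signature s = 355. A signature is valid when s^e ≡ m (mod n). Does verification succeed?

fails

s^2 ≡ 355^2 = 126025 ≡ 1195
s^4 ≡ 1195^2 = 1428025 ≡ 802
s^8 ≡ 802^2 = 643204 ≡ 1023
11 = 8 + 2 + 1, so s^11 ≡ 1023·1195·355 ≡ 971 (mod 1387)
s^11 mod 1387 = 971, but m = 588.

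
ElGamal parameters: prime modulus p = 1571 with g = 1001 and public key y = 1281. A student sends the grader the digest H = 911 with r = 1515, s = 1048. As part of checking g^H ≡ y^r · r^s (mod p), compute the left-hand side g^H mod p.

1001^911 mod 1571 = 211

211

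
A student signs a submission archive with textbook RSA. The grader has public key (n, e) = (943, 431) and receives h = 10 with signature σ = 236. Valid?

σ^2 ≡ 236^2 = 55696 ≡ 59
σ^4 ≡ 59^2 = 3481 ≡ 652
σ^8 ≡ 652^2 = 425104 ≡ 754
σ^16 ≡ 754^2 = 568516 ≡ 830
σ^32 ≡ 830^2 = 688900 ≡ 510
σ^64 ≡ 510^2 = 260100 ≡ 775
σ^128 ≡ 775^2 = 600625 ≡ 877
σ^256 ≡ 877^2 = 769129 ≡ 584
431 = 256 + 128 + 32 + 8 + 4 + 2 + 1, so σ^431 ≡ 584·877·510·754·652·59·236 ≡ 933 (mod 943)
The recovered value 933 does not match the digest 10.

no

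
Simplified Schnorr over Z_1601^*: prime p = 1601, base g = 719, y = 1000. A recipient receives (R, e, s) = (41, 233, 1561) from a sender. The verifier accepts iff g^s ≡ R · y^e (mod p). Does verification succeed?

g^s mod p:
Squares mod 1601: 719^1≡719, 719^2≡1439, 719^4≡628, 719^8≡538, 719^16≡1264, 719^32≡1499, 719^64≡798, 719^128≡1207, 719^256≡1540, 719^512≡519, 719^1024≡393
1561 = 1024 + 512 + 16 + 8 + 1, so 719^1561 ≡ 393·519·1264·538·719 ≡ 1277 (mod 1601)
R · y^e mod p:
Squares mod 1601: 1000^1≡1000, 1000^2≡976, 1000^4≡1582, 1000^8≡361, 1000^16≡640, 1000^32≡1345, 1000^64≡1496, 1000^128≡1419
233 = 128 + 64 + 32 + 8 + 1, so 1000^233 ≡ 1419·1496·1345·361·1000 ≡ 160 (mod 1601)
41·160 = 6560 ≡ 156 (mod 1601)
1277 ≠ 156; the check fails.

fails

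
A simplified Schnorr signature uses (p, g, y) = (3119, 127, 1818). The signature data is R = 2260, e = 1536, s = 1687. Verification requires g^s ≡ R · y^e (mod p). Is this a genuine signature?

forged

g^s mod p:
127^1687 mod 3119 = 1943
R · y^e mod p:
1818^1536 mod 3119 = 624
2260·624 = 1410240 ≡ 452 (mod 3119)
1943 ≠ 452; the check fails.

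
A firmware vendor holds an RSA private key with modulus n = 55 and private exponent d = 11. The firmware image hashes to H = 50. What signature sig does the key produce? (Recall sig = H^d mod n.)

H^2 ≡ 50^2 = 2500 ≡ 25
H^4 ≡ 25^2 = 625 ≡ 20
H^8 ≡ 20^2 = 400 ≡ 15
11 = 8 + 2 + 1, so H^11 ≡ 15·25·50 ≡ 50 (mod 55)

50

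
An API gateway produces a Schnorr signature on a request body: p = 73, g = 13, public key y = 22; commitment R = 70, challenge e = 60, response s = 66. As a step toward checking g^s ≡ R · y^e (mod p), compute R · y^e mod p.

3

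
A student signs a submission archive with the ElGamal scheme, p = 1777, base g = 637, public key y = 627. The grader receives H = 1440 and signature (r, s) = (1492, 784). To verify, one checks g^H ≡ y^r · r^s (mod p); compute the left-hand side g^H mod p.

637^2 = 405769 ≡ 613
637^4 ≡ 613^2 = 375769 ≡ 822
637^8 ≡ 822^2 = 675684 ≡ 424
637^16 ≡ 424^2 = 179776 ≡ 299
637^32 ≡ 299^2 = 89401 ≡ 551
637^64 ≡ 551^2 = 303601 ≡ 1511
637^128 ≡ 1511^2 = 2283121 ≡ 1453
637^256 ≡ 1453^2 = 2111209 ≡ 133
637^512 ≡ 133^2 = 17689 ≡ 1696
637^1024 ≡ 1696^2 = 2876416 ≡ 1230
1440 = 1024 + 256 + 128 + 32, so 637^1440 ≡ 1230·133·1453·551 ≡ 1506 (mod 1777)

1506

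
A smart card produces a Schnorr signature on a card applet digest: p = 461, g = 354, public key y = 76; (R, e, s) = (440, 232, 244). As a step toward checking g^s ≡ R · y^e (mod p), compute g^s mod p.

354^244 mod 461 = 408

408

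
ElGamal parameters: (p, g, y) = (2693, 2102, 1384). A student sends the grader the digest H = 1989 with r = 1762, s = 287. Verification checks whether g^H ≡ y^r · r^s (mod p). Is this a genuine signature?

Left side g^H mod p:
2102^2 = 4418404 ≡ 1884
2102^4 ≡ 1884^2 = 3549456 ≡ 82
2102^8 ≡ 82^2 = 6724 ≡ 1338
2102^16 ≡ 1338^2 = 1790244 ≡ 2092
2102^32 ≡ 2092^2 = 4376464 ≡ 339
2102^64 ≡ 339^2 = 114921 ≡ 1815
2102^128 ≡ 1815^2 = 3294225 ≡ 686
2102^256 ≡ 686^2 = 470596 ≡ 2014
2102^512 ≡ 2014^2 = 4056196 ≡ 538
2102^1024 ≡ 538^2 = 289444 ≡ 1293
1989 = 1024 + 512 + 256 + 128 + 64 + 4 + 1, so 2102^1989 ≡ 1293·538·2014·686·1815·82·2102 ≡ 651 (mod 2693)
Right side y^r · r^s mod p:
1384^2 = 1915456 ≡ 733
1384^4 ≡ 733^2 = 537289 ≡ 1382
1384^8 ≡ 1382^2 = 1909924 ≡ 587
1384^16 ≡ 587^2 = 344569 ≡ 2558
1384^32 ≡ 2558^2 = 6543364 ≡ 2067
1384^64 ≡ 2067^2 = 4272489 ≡ 1391
1384^128 ≡ 1391^2 = 1934881 ≡ 1307
1384^256 ≡ 1307^2 = 1708249 ≡ 887
1384^512 ≡ 887^2 = 786769 ≡ 413
1384^1024 ≡ 413^2 = 170569 ≡ 910
1762 = 1024 + 512 + 128 + 64 + 32 + 2, so 1384^1762 ≡ 910·413·1307·1391·2067·733 ≡ 1057 (mod 2693)
1762^2 = 3104644 ≡ 2308
1762^4 ≡ 2308^2 = 5326864 ≡ 110
1762^8 ≡ 110^2 = 12100 ≡ 1328
1762^16 ≡ 1328^2 = 1763584 ≡ 2362
1762^32 ≡ 2362^2 = 5579044 ≡ 1841
1762^64 ≡ 1841^2 = 3389281 ≡ 1487
1762^128 ≡ 1487^2 = 2211169 ≡ 216
1762^256 ≡ 216^2 = 46656 ≡ 875
287 = 256 + 16 + 8 + 4 + 2 + 1, so 1762^287 ≡ 875·2362·1328·110·2308·1762 ≡ 821 (mod 2693)
1057·821 = 867797 ≡ 651 (mod 2693)
651 ≡ 651 (mod 2693), so the signature is genuine.

genuine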